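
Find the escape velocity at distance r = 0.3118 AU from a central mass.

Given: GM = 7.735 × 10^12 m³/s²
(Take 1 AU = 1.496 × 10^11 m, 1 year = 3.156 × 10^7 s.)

Convert to SI: r = 0.3118 AU = 4.66453e+10 m.
Escape velocity comes from setting total energy to zero: ½v² − GM/r = 0 ⇒ v_esc = √(2GM / r).
v_esc = √(2 · 7.735e+12 / 4.66453e+10) m/s ≈ 18.21 m/s = 0.003842 AU/year.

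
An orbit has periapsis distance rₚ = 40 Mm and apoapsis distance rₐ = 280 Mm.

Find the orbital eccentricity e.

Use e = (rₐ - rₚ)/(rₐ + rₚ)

Convert to SI: rₚ = 40 Mm = 4e+07 m; rₐ = 280 Mm = 2.8e+08 m.
e = (rₐ − rₚ) / (rₐ + rₚ).
e = (2.8e+08 − 4e+07) / (2.8e+08 + 4e+07) = 2.4e+08 / 3.2e+08 ≈ 0.75.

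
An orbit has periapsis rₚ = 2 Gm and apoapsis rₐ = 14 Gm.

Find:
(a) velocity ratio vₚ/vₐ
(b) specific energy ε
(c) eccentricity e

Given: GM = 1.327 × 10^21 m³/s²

Convert to SI: rₚ = 2 Gm = 2e+09 m; rₐ = 14 Gm = 1.4e+10 m.
(a) Conservation of angular momentum (rₚvₚ = rₐvₐ) gives vₚ/vₐ = rₐ/rₚ = 1.4e+10/2e+09 ≈ 7
(b) With a = (rₚ + rₐ)/2 = 8e+09 m, ε = −GM/(2a) = −1.327e+21/(2 · 8e+09) J/kg ≈ -8.294e+10 J/kg
(c) e = (rₐ − rₚ)/(rₐ + rₚ) = (1.4e+10 − 2e+09)/(1.4e+10 + 2e+09) ≈ 0.75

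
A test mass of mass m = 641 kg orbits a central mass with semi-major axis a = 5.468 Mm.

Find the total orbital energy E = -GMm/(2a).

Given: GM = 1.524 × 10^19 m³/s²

Convert to SI: a = 5.468 Mm = 5.468e+06 m.
E = −GMm / (2a).
E = −1.524e+19 · 641 / (2 · 5.468e+06) J ≈ -8.933e+14 J = -893.3 TJ.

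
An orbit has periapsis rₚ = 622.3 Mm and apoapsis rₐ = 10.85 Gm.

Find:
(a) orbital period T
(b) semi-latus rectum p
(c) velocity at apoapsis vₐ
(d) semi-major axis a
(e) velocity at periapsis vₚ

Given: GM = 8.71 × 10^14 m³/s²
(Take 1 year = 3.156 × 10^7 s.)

Convert to SI: rₚ = 622.3 Mm = 6.223e+08 m; rₐ = 10.85 Gm = 1.085e+10 m.
(a) With a = (rₚ + rₐ)/2 = 5.73615e+09 m, T = 2π √(a³/GM) = 2π √((5.73615e+09)³/8.71e+14) s ≈ 9.249e+07 s
(b) From a = (rₚ + rₐ)/2 = 5.73615e+09 m and e = (rₐ − rₚ)/(rₐ + rₚ) = 0.891513, p = a(1 − e²) = 5.73615e+09 · (1 − (0.891513)²) ≈ 1.177e+09 m
(c) With a = (rₚ + rₐ)/2 = 5.73615e+09 m, vₐ = √(GM (2/rₐ − 1/a)) = √(8.71e+14 · (2/1.085e+10 − 1/5.73615e+09)) m/s ≈ 93.32 m/s
(d) a = (rₚ + rₐ)/2 = (6.223e+08 + 1.085e+10)/2 ≈ 5.736e+09 m
(e) With a = (rₚ + rₐ)/2 = 5.73615e+09 m, vₚ = √(GM (2/rₚ − 1/a)) = √(8.71e+14 · (2/6.223e+08 − 1/5.73615e+09)) m/s ≈ 1627 m/s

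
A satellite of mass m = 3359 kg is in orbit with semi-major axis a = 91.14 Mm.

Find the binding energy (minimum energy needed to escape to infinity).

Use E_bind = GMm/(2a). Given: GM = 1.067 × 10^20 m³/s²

Convert to SI: a = 91.14 Mm = 9.114e+07 m.
Total orbital energy is E = −GMm/(2a); binding energy is E_bind = −E = GMm/(2a).
E_bind = 1.067e+20 · 3359 / (2 · 9.114e+07) J ≈ 1.966e+15 J = 1.966 PJ.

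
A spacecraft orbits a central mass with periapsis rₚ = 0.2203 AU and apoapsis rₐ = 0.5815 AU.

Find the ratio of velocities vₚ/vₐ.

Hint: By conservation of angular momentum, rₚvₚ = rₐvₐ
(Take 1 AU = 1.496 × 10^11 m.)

Convert to SI: rₚ = 0.2203 AU = 3.29569e+10 m; rₐ = 0.5815 AU = 8.69924e+10 m.
Conservation of angular momentum gives rₚvₚ = rₐvₐ, so vₚ/vₐ = rₐ/rₚ.
vₚ/vₐ = 8.69924e+10 / 3.29569e+10 ≈ 2.64.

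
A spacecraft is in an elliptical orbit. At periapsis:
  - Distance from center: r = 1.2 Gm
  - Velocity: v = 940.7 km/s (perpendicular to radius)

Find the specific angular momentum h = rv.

Convert to SI: r = 1.2 Gm = 1.2e+09 m; v = 940.7 km/s = 940700 m/s.
With v perpendicular to r, h = r · v.
h = 1.2e+09 · 940700 m²/s ≈ 1.129e+15 m²/s.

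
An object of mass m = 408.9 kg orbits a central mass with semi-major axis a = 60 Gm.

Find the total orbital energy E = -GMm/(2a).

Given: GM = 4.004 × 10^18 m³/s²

Convert to SI: a = 60 Gm = 6e+10 m.
E = −GMm / (2a).
E = −4.004e+18 · 408.9 / (2 · 6e+10) J ≈ -1.364e+10 J = -13.64 GJ.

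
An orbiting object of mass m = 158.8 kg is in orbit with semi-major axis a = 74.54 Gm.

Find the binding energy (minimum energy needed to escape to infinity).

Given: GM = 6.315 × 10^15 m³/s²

Convert to SI: a = 74.54 Gm = 7.454e+10 m.
Total orbital energy is E = −GMm/(2a); binding energy is E_bind = −E = GMm/(2a).
E_bind = 6.315e+15 · 158.8 / (2 · 7.454e+10) J ≈ 6.727e+06 J = 6.727 MJ.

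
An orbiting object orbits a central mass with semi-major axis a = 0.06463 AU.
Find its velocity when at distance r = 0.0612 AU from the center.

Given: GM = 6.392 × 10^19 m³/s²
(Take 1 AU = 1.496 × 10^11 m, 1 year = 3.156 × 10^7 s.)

Convert to SI: a = 0.06463 AU = 9.66865e+09 m; r = 0.0612 AU = 9.15552e+09 m.
Vis-viva: v = √(GM · (2/r − 1/a)).
2/r − 1/a = 2/9.15552e+09 − 1/9.66865e+09 = 1.1502e-10 m⁻¹.
v = √(6.392e+19 · 1.1502e-10) m/s ≈ 8.574e+04 m/s = 18.09 AU/year.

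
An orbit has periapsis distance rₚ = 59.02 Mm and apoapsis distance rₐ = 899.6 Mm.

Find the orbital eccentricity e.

Convert to SI: rₚ = 59.02 Mm = 5.902e+07 m; rₐ = 899.6 Mm = 8.996e+08 m.
e = (rₐ − rₚ) / (rₐ + rₚ).
e = (8.996e+08 − 5.902e+07) / (8.996e+08 + 5.902e+07) = 8.4058e+08 / 9.5862e+08 ≈ 0.8769.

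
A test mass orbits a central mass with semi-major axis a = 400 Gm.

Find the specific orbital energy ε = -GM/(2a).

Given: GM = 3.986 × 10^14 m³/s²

Convert to SI: a = 400 Gm = 4e+11 m.
ε = −GM / (2a).
ε = −3.986e+14 / (2 · 4e+11) J/kg ≈ -498.2 J/kg = -498.2 J/kg.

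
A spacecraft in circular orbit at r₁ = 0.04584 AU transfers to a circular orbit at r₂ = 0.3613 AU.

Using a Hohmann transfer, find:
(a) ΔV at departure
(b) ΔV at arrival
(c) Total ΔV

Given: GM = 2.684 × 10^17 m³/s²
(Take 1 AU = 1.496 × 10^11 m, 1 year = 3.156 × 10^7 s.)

Convert to SI: r₁ = 0.04584 AU = 6.85766e+09 m; r₂ = 0.3613 AU = 5.40505e+10 m.
Transfer semi-major axis: a_t = (r₁ + r₂)/2 = (6.85766e+09 + 5.40505e+10)/2 = 3.04541e+10 m.
Circular speeds: v₁ = √(GM/r₁) = 6256.09 m/s, v₂ = √(GM/r₂) = 2228.39 m/s.
Transfer speeds (vis-viva v² = GM(2/r − 1/a_t)): v₁ᵗ = 8334.51 m/s, v₂ᵗ = 1057.44 m/s.
(a) ΔV₁ = |v₁ᵗ − v₁| ≈ 2078 m/s = 0.4385 AU/year.
(b) ΔV₂ = |v₂ − v₂ᵗ| ≈ 1171 m/s = 0.247 AU/year.
(c) ΔV_total = ΔV₁ + ΔV₂ ≈ 3249 m/s = 0.6855 AU/year.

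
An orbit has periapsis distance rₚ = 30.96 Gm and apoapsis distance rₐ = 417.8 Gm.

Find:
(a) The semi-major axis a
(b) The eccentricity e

Convert to SI: rₚ = 30.96 Gm = 3.096e+10 m; rₐ = 417.8 Gm = 4.178e+11 m.
(a) a = (rₚ + rₐ) / 2 = (3.096e+10 + 4.178e+11) / 2 ≈ 2.244e+11 m = 224.4 Gm.
(b) e = (rₐ − rₚ) / (rₐ + rₚ) = (4.178e+11 − 3.096e+10) / (4.178e+11 + 3.096e+10) ≈ 0.862.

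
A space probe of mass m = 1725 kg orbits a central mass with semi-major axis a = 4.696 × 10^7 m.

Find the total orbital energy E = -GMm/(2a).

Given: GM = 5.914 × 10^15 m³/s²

E = −GMm / (2a).
E = −5.914e+15 · 1725 / (2 · 4.696e+07) J ≈ -1.086e+11 J = -108.6 GJ.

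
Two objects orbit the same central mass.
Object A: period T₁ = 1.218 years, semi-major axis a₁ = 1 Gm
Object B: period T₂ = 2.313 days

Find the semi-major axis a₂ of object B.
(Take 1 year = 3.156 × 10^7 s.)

Convert to SI: T₁ = 1.218 years = 3.84401e+07 s; a₁ = 1 Gm = 1e+09 m; T₂ = 2.313 days = 199843 s.
Kepler's third law: (T₁/T₂)² = (a₁/a₂)³ ⇒ a₂ = a₁ · (T₂/T₁)^(2/3).
T₂/T₁ = 199843 / 3.84401e+07 = 0.00519882.
a₂ = 1e+09 · (0.00519882)^(2/3) m ≈ 3.001e+07 m = 30.01 Mm.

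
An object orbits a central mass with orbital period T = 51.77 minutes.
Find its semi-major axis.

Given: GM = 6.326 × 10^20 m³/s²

Convert to SI: T = 51.77 minutes = 3106.2 s.
Invert Kepler's third law: a = (GM · T² / (4π²))^(1/3).
Substituting T = 3106.2 s and GM = 6.326e+20 m³/s²:
a = (6.326e+20 · (3106.2)² / (4π²))^(1/3) m
a ≈ 5.367e+08 m = 536.7 Mm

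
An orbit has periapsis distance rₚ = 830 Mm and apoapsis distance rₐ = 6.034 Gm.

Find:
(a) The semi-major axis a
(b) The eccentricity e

Convert to SI: rₚ = 830 Mm = 8.3e+08 m; rₐ = 6.034 Gm = 6.034e+09 m.
(a) a = (rₚ + rₐ) / 2 = (8.3e+08 + 6.034e+09) / 2 ≈ 3.432e+09 m = 3.432 Gm.
(b) e = (rₐ − rₚ) / (rₐ + rₚ) = (6.034e+09 − 8.3e+08) / (6.034e+09 + 8.3e+08) ≈ 0.7582.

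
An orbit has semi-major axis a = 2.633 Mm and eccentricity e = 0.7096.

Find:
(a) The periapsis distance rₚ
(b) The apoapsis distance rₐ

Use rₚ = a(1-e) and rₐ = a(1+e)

Convert to SI: a = 2.633 Mm = 2.633e+06 m.
(a) rₚ = a(1 − e) = 2.633e+06 · (1 − 0.7096) = 2.633e+06 · 0.2904 ≈ 7.646e+05 m = 764.6 km.
(b) rₐ = a(1 + e) = 2.633e+06 · (1 + 0.7096) = 2.633e+06 · 1.7096 ≈ 4.501e+06 m = 4.501 Mm.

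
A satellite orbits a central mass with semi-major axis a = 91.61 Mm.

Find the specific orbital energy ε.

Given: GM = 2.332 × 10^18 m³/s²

Convert to SI: a = 91.61 Mm = 9.161e+07 m.
ε = −GM / (2a).
ε = −2.332e+18 / (2 · 9.161e+07) J/kg ≈ -1.273e+10 J/kg = -12.73 GJ/kg.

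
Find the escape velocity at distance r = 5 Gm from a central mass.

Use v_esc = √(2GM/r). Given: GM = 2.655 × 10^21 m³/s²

Convert to SI: r = 5 Gm = 5e+09 m.
Escape velocity comes from setting total energy to zero: ½v² − GM/r = 0 ⇒ v_esc = √(2GM / r).
v_esc = √(2 · 2.655e+21 / 5e+09) m/s ≈ 1.031e+06 m/s = 1031 km/s.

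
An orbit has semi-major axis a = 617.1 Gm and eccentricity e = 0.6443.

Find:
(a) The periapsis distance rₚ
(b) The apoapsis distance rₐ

Convert to SI: a = 617.1 Gm = 6.171e+11 m.
(a) rₚ = a(1 − e) = 6.171e+11 · (1 − 0.6443) = 6.171e+11 · 0.3557 ≈ 2.195e+11 m = 219.5 Gm.
(b) rₐ = a(1 + e) = 6.171e+11 · (1 + 0.6443) = 6.171e+11 · 1.6443 ≈ 1.015e+12 m = 1.015 Tm.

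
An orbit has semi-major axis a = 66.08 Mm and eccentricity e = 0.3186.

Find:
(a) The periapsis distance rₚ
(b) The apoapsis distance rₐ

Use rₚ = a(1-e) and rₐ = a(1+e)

Convert to SI: a = 66.08 Mm = 6.608e+07 m.
(a) rₚ = a(1 − e) = 6.608e+07 · (1 − 0.3186) = 6.608e+07 · 0.6814 ≈ 4.503e+07 m = 45.03 Mm.
(b) rₐ = a(1 + e) = 6.608e+07 · (1 + 0.3186) = 6.608e+07 · 1.3186 ≈ 8.713e+07 m = 87.13 Mm.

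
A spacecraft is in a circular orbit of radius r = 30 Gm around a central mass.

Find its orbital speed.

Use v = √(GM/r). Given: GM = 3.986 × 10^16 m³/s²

Convert to SI: r = 30 Gm = 3e+10 m.
For a circular orbit, gravity supplies the centripetal force, so v = √(GM / r).
v = √(3.986e+16 / 3e+10) m/s ≈ 1153 m/s = 1.153 km/s.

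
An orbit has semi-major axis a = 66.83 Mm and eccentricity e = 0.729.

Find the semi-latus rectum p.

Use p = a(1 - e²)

Convert to SI: a = 66.83 Mm = 6.683e+07 m.
p = a (1 − e²).
p = 6.683e+07 · (1 − (0.729)²) = 6.683e+07 · 0.468559 ≈ 3.131e+07 m = 31.31 Mm.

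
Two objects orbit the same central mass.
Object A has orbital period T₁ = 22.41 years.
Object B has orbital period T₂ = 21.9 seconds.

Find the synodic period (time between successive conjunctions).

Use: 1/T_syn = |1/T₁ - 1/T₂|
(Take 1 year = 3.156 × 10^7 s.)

Convert to SI: T₁ = 22.41 years = 7.0726e+08 s.
T_syn = |T₁ · T₂ / (T₁ − T₂)|.
T_syn = |7.0726e+08 · 21.9 / (7.0726e+08 − 21.9)| s ≈ 21.9 s = 21.9 seconds.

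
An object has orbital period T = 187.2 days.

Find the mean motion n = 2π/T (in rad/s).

Convert to SI: T = 187.2 days = 1.61741e+07 s.
n = 2π / T.
n = 2π / 1.61741e+07 s ≈ 3.885e-07 rad/s.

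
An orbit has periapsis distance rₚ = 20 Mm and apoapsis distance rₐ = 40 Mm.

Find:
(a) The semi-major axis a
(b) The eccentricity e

Convert to SI: rₚ = 20 Mm = 2e+07 m; rₐ = 40 Mm = 4e+07 m.
(a) a = (rₚ + rₐ) / 2 = (2e+07 + 4e+07) / 2 ≈ 3e+07 m = 30 Mm.
(b) e = (rₐ − rₚ) / (rₐ + rₚ) = (4e+07 − 2e+07) / (4e+07 + 2e+07) ≈ 0.3333.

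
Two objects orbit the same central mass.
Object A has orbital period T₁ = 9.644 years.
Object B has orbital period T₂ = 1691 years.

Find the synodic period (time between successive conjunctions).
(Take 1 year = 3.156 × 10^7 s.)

Convert to SI: T₁ = 9.644 years = 3.04365e+08 s; T₂ = 1691 years = 5.3368e+10 s.
T_syn = |T₁ · T₂ / (T₁ − T₂)|.
T_syn = |3.04365e+08 · 5.3368e+10 / (3.04365e+08 − 5.3368e+10)| s ≈ 3.061e+08 s = 9.699 years.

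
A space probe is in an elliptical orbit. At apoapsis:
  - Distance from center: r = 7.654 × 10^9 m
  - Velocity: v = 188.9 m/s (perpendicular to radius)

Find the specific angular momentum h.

With v perpendicular to r, h = r · v.
h = 7.654e+09 · 188.9 m²/s ≈ 1.446e+12 m²/s.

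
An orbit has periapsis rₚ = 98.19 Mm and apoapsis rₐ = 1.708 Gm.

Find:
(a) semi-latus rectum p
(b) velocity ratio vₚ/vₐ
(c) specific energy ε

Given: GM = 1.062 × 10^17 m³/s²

Convert to SI: rₚ = 98.19 Mm = 9.819e+07 m; rₐ = 1.708 Gm = 1.708e+09 m.
(a) From a = (rₚ + rₐ)/2 = 9.03095e+08 m and e = (rₐ − rₚ)/(rₐ + rₚ) = 0.891274, p = a(1 − e²) = 9.03095e+08 · (1 − (0.891274)²) ≈ 1.857e+08 m
(b) Conservation of angular momentum (rₚvₚ = rₐvₐ) gives vₚ/vₐ = rₐ/rₚ = 1.708e+09/9.819e+07 ≈ 17.39
(c) With a = (rₚ + rₐ)/2 = 9.03095e+08 m, ε = −GM/(2a) = −1.062e+17/(2 · 9.03095e+08) J/kg ≈ -5.88e+07 J/kg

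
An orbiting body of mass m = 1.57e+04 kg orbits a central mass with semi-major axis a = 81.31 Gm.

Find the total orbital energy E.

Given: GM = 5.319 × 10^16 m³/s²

Convert to SI: a = 81.31 Gm = 8.131e+10 m.
E = −GMm / (2a).
E = −5.319e+16 · 1.57e+04 / (2 · 8.131e+10) J ≈ -5.135e+09 J = -5.135 GJ.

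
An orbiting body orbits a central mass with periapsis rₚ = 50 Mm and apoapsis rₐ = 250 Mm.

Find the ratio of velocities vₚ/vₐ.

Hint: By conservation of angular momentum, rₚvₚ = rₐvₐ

Convert to SI: rₚ = 50 Mm = 5e+07 m; rₐ = 250 Mm = 2.5e+08 m.
Conservation of angular momentum gives rₚvₚ = rₐvₐ, so vₚ/vₐ = rₐ/rₚ.
vₚ/vₐ = 2.5e+08 / 5e+07 ≈ 5.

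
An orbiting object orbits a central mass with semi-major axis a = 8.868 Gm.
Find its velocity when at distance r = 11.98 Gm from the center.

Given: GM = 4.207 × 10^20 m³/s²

Convert to SI: a = 8.868 Gm = 8.868e+09 m; r = 11.98 Gm = 1.198e+10 m.
Vis-viva: v = √(GM · (2/r − 1/a)).
2/r − 1/a = 2/1.198e+10 − 1/8.868e+09 = 5.41799e-11 m⁻¹.
v = √(4.207e+20 · 5.41799e-11) m/s ≈ 1.51e+05 m/s = 151 km/s.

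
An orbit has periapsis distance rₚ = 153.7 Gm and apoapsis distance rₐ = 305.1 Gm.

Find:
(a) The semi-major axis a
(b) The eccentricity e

Convert to SI: rₚ = 153.7 Gm = 1.537e+11 m; rₐ = 305.1 Gm = 3.051e+11 m.
(a) a = (rₚ + rₐ) / 2 = (1.537e+11 + 3.051e+11) / 2 ≈ 2.294e+11 m = 229.4 Gm.
(b) e = (rₐ − rₚ) / (rₐ + rₚ) = (3.051e+11 − 1.537e+11) / (3.051e+11 + 1.537e+11) ≈ 0.33.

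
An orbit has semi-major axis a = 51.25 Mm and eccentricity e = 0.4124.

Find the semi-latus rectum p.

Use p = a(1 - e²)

Convert to SI: a = 51.25 Mm = 5.125e+07 m.
p = a (1 − e²).
p = 5.125e+07 · (1 − (0.4124)²) = 5.125e+07 · 0.829926 ≈ 4.253e+07 m = 42.53 Mm.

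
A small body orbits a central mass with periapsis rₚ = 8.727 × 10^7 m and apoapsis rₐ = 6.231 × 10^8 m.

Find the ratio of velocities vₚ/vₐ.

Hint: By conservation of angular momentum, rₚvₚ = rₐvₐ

Conservation of angular momentum gives rₚvₚ = rₐvₐ, so vₚ/vₐ = rₐ/rₚ.
vₚ/vₐ = 6.231e+08 / 8.727e+07 ≈ 7.14.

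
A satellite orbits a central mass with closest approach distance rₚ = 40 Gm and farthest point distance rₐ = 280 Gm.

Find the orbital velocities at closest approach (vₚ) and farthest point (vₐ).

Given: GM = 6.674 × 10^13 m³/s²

Convert to SI: rₚ = 40 Gm = 4e+10 m; rₐ = 280 Gm = 2.8e+11 m.
Use the vis-viva equation v² = GM(2/r − 1/a) with a = (rₚ + rₐ)/2 = (4e+10 + 2.8e+11)/2 = 1.6e+11 m.
vₚ = √(GM · (2/rₚ − 1/a)) = √(6.674e+13 · (2/4e+10 − 1/1.6e+11)) m/s ≈ 54.04 m/s = 54.04 m/s.
vₐ = √(GM · (2/rₐ − 1/a)) = √(6.674e+13 · (2/2.8e+11 − 1/1.6e+11)) m/s ≈ 7.719 m/s = 7.719 m/s.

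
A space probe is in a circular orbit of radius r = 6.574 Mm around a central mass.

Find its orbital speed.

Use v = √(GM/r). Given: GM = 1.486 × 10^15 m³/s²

Convert to SI: r = 6.574 Mm = 6.574e+06 m.
For a circular orbit, gravity supplies the centripetal force, so v = √(GM / r).
v = √(1.486e+15 / 6.574e+06) m/s ≈ 1.503e+04 m/s = 15.03 km/s.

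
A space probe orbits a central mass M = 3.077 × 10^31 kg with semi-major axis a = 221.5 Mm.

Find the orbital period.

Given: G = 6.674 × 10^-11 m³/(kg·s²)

Convert to SI: a = 221.5 Mm = 2.215e+08 m.
GM = G · M = 6.674e-11 · 3.077e+31 = 2.05359e+21 m³/s².
Kepler's third law: T = 2π √(a³ / GM).
Substituting a = 2.215e+08 m and GM = 2.05359e+21 m³/s²:
T = 2π √((2.215e+08)³ / 2.05359e+21) s
T ≈ 457.1 s = 7.618 minutes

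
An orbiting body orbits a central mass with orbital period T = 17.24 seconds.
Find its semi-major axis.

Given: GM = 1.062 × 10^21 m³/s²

Invert Kepler's third law: a = (GM · T² / (4π²))^(1/3).
Substituting T = 17.24 s and GM = 1.062e+21 m³/s²:
a = (1.062e+21 · (17.24)² / (4π²))^(1/3) m
a ≈ 2e+07 m = 20 Mm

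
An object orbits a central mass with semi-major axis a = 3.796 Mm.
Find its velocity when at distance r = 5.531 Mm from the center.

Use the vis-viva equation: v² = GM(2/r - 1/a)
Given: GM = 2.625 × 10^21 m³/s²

Convert to SI: a = 3.796 Mm = 3.796e+06 m; r = 5.531 Mm = 5.531e+06 m.
Vis-viva: v = √(GM · (2/r − 1/a)).
2/r − 1/a = 2/5.531e+06 − 1/3.796e+06 = 9.81631e-08 m⁻¹.
v = √(2.625e+21 · 9.81631e-08) m/s ≈ 1.605e+07 m/s = 1.605e+04 km/s.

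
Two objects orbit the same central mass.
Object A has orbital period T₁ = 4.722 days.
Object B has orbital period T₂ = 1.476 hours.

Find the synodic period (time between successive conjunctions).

Convert to SI: T₁ = 4.722 days = 407981 s; T₂ = 1.476 hours = 5313.6 s.
T_syn = |T₁ · T₂ / (T₁ − T₂)|.
T_syn = |407981 · 5313.6 / (407981 − 5313.6)| s ≈ 5384 s = 1.495 hours.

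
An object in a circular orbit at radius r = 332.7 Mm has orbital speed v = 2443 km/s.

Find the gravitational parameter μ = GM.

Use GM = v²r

Convert to SI: r = 332.7 Mm = 3.327e+08 m; v = 2443 km/s = 2.443e+06 m/s.
For a circular orbit v² = GM/r, so GM = v² · r.
GM = (2.443e+06)² · 3.327e+08 m³/s² ≈ 1.986e+21 m³/s² = 1.986 × 10^21 m³/s².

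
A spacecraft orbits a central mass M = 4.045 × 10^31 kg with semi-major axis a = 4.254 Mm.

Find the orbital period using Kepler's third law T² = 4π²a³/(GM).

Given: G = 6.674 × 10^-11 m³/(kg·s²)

Convert to SI: a = 4.254 Mm = 4.254e+06 m.
GM = G · M = 6.674e-11 · 4.045e+31 = 2.69963e+21 m³/s².
Kepler's third law: T = 2π √(a³ / GM).
Substituting a = 4.254e+06 m and GM = 2.69963e+21 m³/s²:
T = 2π √((4.254e+06)³ / 2.69963e+21) s
T ≈ 1.061 s = 1.061 seconds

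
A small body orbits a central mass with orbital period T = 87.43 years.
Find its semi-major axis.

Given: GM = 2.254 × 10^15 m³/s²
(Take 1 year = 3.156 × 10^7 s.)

Convert to SI: T = 87.43 years = 2.75929e+09 s.
Invert Kepler's third law: a = (GM · T² / (4π²))^(1/3).
Substituting T = 2.75929e+09 s and GM = 2.254e+15 m³/s²:
a = (2.254e+15 · (2.75929e+09)² / (4π²))^(1/3) m
a ≈ 7.575e+10 m = 7.575 × 10^10 m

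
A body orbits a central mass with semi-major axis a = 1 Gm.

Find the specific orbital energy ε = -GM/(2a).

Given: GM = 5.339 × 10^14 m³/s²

Convert to SI: a = 1 Gm = 1e+09 m.
ε = −GM / (2a).
ε = −5.339e+14 / (2 · 1e+09) J/kg ≈ -2.67e+05 J/kg = -266.9 kJ/kg.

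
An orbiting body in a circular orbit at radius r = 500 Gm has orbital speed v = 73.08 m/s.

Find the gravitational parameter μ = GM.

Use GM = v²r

Convert to SI: r = 500 Gm = 5e+11 m.
For a circular orbit v² = GM/r, so GM = v² · r.
GM = (73.08)² · 5e+11 m³/s² ≈ 2.67e+15 m³/s² = 2.67 × 10^15 m³/s².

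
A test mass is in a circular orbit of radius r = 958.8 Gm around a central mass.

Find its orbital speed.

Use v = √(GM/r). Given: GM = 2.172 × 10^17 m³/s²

Convert to SI: r = 958.8 Gm = 9.588e+11 m.
For a circular orbit, gravity supplies the centripetal force, so v = √(GM / r).
v = √(2.172e+17 / 9.588e+11) m/s ≈ 476 m/s = 476 m/s.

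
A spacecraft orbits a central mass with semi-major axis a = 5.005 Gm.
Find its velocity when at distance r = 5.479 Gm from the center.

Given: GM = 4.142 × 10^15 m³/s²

Convert to SI: a = 5.005 Gm = 5.005e+09 m; r = 5.479 Gm = 5.479e+09 m.
Vis-viva: v = √(GM · (2/r − 1/a)).
2/r − 1/a = 2/5.479e+09 − 1/5.005e+09 = 1.6523e-10 m⁻¹.
v = √(4.142e+15 · 1.6523e-10) m/s ≈ 827.3 m/s = 827.3 m/s.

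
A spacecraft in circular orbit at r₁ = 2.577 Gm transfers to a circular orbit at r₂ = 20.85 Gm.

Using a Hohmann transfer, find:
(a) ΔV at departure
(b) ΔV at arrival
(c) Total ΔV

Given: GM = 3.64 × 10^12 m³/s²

Convert to SI: r₁ = 2.577 Gm = 2.577e+09 m; r₂ = 20.85 Gm = 2.085e+10 m.
Transfer semi-major axis: a_t = (r₁ + r₂)/2 = (2.577e+09 + 2.085e+10)/2 = 1.17135e+10 m.
Circular speeds: v₁ = √(GM/r₁) = 37.5832 m/s, v₂ = √(GM/r₂) = 13.2129 m/s.
Transfer speeds (vis-viva v² = GM(2/r − 1/a_t)): v₁ᵗ = 50.1422 m/s, v₂ᵗ = 6.19743 m/s.
(a) ΔV₁ = |v₁ᵗ − v₁| ≈ 12.56 m/s = 12.56 m/s.
(b) ΔV₂ = |v₂ − v₂ᵗ| ≈ 7.015 m/s = 7.015 m/s.
(c) ΔV_total = ΔV₁ + ΔV₂ ≈ 19.57 m/s = 19.57 m/s.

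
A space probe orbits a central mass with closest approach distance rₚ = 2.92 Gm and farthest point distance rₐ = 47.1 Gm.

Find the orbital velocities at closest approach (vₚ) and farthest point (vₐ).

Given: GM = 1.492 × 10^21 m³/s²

Convert to SI: rₚ = 2.92 Gm = 2.92e+09 m; rₐ = 47.1 Gm = 4.71e+10 m.
Use the vis-viva equation v² = GM(2/r − 1/a) with a = (rₚ + rₐ)/2 = (2.92e+09 + 4.71e+10)/2 = 2.501e+10 m.
vₚ = √(GM · (2/rₚ − 1/a)) = √(1.492e+21 · (2/2.92e+09 − 1/2.501e+10)) m/s ≈ 9.809e+05 m/s = 980.9 km/s.
vₐ = √(GM · (2/rₐ − 1/a)) = √(1.492e+21 · (2/4.71e+10 − 1/2.501e+10)) m/s ≈ 6.081e+04 m/s = 60.81 km/s.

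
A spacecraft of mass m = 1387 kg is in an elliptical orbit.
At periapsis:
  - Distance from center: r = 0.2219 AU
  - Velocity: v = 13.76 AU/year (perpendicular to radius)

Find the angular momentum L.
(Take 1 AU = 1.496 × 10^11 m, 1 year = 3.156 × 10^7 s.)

Convert to SI: r = 0.2219 AU = 3.31962e+10 m; v = 13.76 AU/year = 65224.8 m/s.
Since v is perpendicular to r, L = m · v · r.
L = 1387 · 65224.8 · 3.31962e+10 kg·m²/s ≈ 3.003e+18 kg·m²/s.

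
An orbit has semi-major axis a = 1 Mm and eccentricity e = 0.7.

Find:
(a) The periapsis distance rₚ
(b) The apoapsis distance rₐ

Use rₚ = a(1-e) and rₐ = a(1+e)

Convert to SI: a = 1 Mm = 1e+06 m.
(a) rₚ = a(1 − e) = 1e+06 · (1 − 0.7) = 1e+06 · 0.3 ≈ 3e+05 m = 300 km.
(b) rₐ = a(1 + e) = 1e+06 · (1 + 0.7) = 1e+06 · 1.7 ≈ 1.7e+06 m = 1.7 Mm.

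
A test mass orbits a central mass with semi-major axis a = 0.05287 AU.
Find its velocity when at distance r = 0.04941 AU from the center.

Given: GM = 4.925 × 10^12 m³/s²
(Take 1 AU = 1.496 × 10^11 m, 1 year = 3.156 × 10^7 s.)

Convert to SI: a = 0.05287 AU = 7.90935e+09 m; r = 0.04941 AU = 7.39174e+09 m.
Vis-viva: v = √(GM · (2/r − 1/a)).
2/r − 1/a = 2/7.39174e+09 − 1/7.90935e+09 = 1.4414e-10 m⁻¹.
v = √(4.925e+12 · 1.4414e-10) m/s ≈ 26.64 m/s = 0.005621 AU/year.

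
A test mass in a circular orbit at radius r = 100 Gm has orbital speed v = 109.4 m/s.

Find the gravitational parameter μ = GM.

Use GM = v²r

Convert to SI: r = 100 Gm = 1e+11 m.
For a circular orbit v² = GM/r, so GM = v² · r.
GM = (109.4)² · 1e+11 m³/s² ≈ 1.197e+15 m³/s² = 1.197 × 10^15 m³/s².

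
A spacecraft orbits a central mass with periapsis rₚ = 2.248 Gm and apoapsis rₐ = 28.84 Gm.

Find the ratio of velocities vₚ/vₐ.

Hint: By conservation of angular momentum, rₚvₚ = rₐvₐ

Convert to SI: rₚ = 2.248 Gm = 2.248e+09 m; rₐ = 28.84 Gm = 2.884e+10 m.
Conservation of angular momentum gives rₚvₚ = rₐvₐ, so vₚ/vₐ = rₐ/rₚ.
vₚ/vₐ = 2.884e+10 / 2.248e+09 ≈ 12.83.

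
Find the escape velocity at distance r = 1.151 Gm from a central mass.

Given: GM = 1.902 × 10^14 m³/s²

Convert to SI: r = 1.151 Gm = 1.151e+09 m.
Escape velocity comes from setting total energy to zero: ½v² − GM/r = 0 ⇒ v_esc = √(2GM / r).
v_esc = √(2 · 1.902e+14 / 1.151e+09) m/s ≈ 574.9 m/s = 574.9 m/s.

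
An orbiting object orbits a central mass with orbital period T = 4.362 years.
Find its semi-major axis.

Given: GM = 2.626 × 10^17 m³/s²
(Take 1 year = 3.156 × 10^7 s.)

Convert to SI: T = 4.362 years = 1.37665e+08 s.
Invert Kepler's third law: a = (GM · T² / (4π²))^(1/3).
Substituting T = 1.37665e+08 s and GM = 2.626e+17 m³/s²:
a = (2.626e+17 · (1.37665e+08)² / (4π²))^(1/3) m
a ≈ 5.014e+10 m = 5.014 × 10^10 m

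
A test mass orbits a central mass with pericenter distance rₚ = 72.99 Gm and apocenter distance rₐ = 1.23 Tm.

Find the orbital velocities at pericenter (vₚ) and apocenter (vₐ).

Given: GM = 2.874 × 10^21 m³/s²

Convert to SI: rₚ = 72.99 Gm = 7.299e+10 m; rₐ = 1.23 Tm = 1.23e+12 m.
Use the vis-viva equation v² = GM(2/r − 1/a) with a = (rₚ + rₐ)/2 = (7.299e+10 + 1.23e+12)/2 = 6.51495e+11 m.
vₚ = √(GM · (2/rₚ − 1/a)) = √(2.874e+21 · (2/7.299e+10 − 1/6.51495e+11)) m/s ≈ 2.727e+05 m/s = 272.7 km/s.
vₐ = √(GM · (2/rₐ − 1/a)) = √(2.874e+21 · (2/1.23e+12 − 1/6.51495e+11)) m/s ≈ 1.618e+04 m/s = 16.18 km/s.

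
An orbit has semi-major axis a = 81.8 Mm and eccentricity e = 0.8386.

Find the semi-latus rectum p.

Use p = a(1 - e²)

Convert to SI: a = 81.8 Mm = 8.18e+07 m.
p = a (1 − e²).
p = 8.18e+07 · (1 − (0.8386)²) = 8.18e+07 · 0.29675 ≈ 2.427e+07 m = 24.27 Mm.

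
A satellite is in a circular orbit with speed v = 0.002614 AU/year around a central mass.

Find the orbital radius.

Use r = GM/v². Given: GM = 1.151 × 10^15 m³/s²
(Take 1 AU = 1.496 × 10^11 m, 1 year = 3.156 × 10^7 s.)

Convert to SI: v = 0.002614 AU/year = 12.3908 m/s.
For a circular orbit, v² = GM / r, so r = GM / v².
r = 1.151e+15 / (12.3908)² m ≈ 7.497e+12 m = 50.11 AU.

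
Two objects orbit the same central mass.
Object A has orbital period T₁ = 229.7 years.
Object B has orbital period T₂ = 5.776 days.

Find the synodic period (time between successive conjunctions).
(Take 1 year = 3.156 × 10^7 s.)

Convert to SI: T₁ = 229.7 years = 7.24933e+09 s; T₂ = 5.776 days = 499046 s.
T_syn = |T₁ · T₂ / (T₁ − T₂)|.
T_syn = |7.24933e+09 · 499046 / (7.24933e+09 − 499046)| s ≈ 4.991e+05 s = 5.776 days.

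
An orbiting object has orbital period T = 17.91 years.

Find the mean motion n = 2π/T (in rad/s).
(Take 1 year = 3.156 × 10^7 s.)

Convert to SI: T = 17.91 years = 5.6524e+08 s.
n = 2π / T.
n = 2π / 5.6524e+08 s ≈ 1.112e-08 rad/s.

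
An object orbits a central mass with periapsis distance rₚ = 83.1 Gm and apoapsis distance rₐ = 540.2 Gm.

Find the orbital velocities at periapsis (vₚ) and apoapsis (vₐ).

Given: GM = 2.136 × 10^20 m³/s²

Convert to SI: rₚ = 83.1 Gm = 8.31e+10 m; rₐ = 540.2 Gm = 5.402e+11 m.
Use the vis-viva equation v² = GM(2/r − 1/a) with a = (rₚ + rₐ)/2 = (8.31e+10 + 5.402e+11)/2 = 3.1165e+11 m.
vₚ = √(GM · (2/rₚ − 1/a)) = √(2.136e+20 · (2/8.31e+10 − 1/3.1165e+11)) m/s ≈ 6.675e+04 m/s = 66.75 km/s.
vₐ = √(GM · (2/rₐ − 1/a)) = √(2.136e+20 · (2/5.402e+11 − 1/3.1165e+11)) m/s ≈ 1.027e+04 m/s = 10.27 km/s.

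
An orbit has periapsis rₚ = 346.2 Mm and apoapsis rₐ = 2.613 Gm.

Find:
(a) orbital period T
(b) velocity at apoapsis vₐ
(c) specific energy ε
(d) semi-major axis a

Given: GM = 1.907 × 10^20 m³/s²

Convert to SI: rₚ = 346.2 Mm = 3.462e+08 m; rₐ = 2.613 Gm = 2.613e+09 m.
(a) With a = (rₚ + rₐ)/2 = 1.4796e+09 m, T = 2π √(a³/GM) = 2π √((1.4796e+09)³/1.907e+20) s ≈ 2.59e+04 s
(b) With a = (rₚ + rₐ)/2 = 1.4796e+09 m, vₐ = √(GM (2/rₐ − 1/a)) = √(1.907e+20 · (2/2.613e+09 − 1/1.4796e+09)) m/s ≈ 1.307e+05 m/s
(c) With a = (rₚ + rₐ)/2 = 1.4796e+09 m, ε = −GM/(2a) = −1.907e+20/(2 · 1.4796e+09) J/kg ≈ -6.444e+10 J/kg
(d) a = (rₚ + rₐ)/2 = (3.462e+08 + 2.613e+09)/2 ≈ 1.48e+09 m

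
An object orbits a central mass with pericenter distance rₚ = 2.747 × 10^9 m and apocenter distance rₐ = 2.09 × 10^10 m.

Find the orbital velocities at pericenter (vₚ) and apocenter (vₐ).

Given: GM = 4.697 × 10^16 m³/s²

Use the vis-viva equation v² = GM(2/r − 1/a) with a = (rₚ + rₐ)/2 = (2.747e+09 + 2.09e+10)/2 = 1.18235e+10 m.
vₚ = √(GM · (2/rₚ − 1/a)) = √(4.697e+16 · (2/2.747e+09 − 1/1.18235e+10)) m/s ≈ 5498 m/s = 5.498 km/s.
vₐ = √(GM · (2/rₐ − 1/a)) = √(4.697e+16 · (2/2.09e+10 − 1/1.18235e+10)) m/s ≈ 722.6 m/s = 722.6 m/s.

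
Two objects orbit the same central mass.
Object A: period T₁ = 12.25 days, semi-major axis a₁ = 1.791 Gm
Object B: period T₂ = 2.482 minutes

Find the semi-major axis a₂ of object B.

Convert to SI: T₁ = 12.25 days = 1.0584e+06 s; a₁ = 1.791 Gm = 1.791e+09 m; T₂ = 2.482 minutes = 148.92 s.
Kepler's third law: (T₁/T₂)² = (a₁/a₂)³ ⇒ a₂ = a₁ · (T₂/T₁)^(2/3).
T₂/T₁ = 148.92 / 1.0584e+06 = 0.000140703.
a₂ = 1.791e+09 · (0.000140703)^(2/3) m ≈ 4.845e+06 m = 4.845 Mm.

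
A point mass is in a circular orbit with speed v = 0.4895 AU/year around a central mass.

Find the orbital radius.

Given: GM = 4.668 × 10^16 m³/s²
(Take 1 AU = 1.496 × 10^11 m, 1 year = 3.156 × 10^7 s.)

Convert to SI: v = 0.4895 AU/year = 2320.32 m/s.
For a circular orbit, v² = GM / r, so r = GM / v².
r = 4.668e+16 / (2320.32)² m ≈ 8.67e+09 m = 0.05796 AU.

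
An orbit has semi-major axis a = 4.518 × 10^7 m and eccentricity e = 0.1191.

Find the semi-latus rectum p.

p = a (1 − e²).
p = 4.518e+07 · (1 − (0.1191)²) = 4.518e+07 · 0.985815 ≈ 4.454e+07 m = 4.454 × 10^7 m.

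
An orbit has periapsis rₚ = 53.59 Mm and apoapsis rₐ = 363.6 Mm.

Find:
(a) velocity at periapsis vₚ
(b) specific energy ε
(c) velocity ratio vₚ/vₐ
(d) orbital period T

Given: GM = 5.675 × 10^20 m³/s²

Convert to SI: rₚ = 53.59 Mm = 5.359e+07 m; rₐ = 363.6 Mm = 3.636e+08 m.
(a) With a = (rₚ + rₐ)/2 = 2.08595e+08 m, vₚ = √(GM (2/rₚ − 1/a)) = √(5.675e+20 · (2/5.359e+07 − 1/2.08595e+08)) m/s ≈ 4.296e+06 m/s
(b) With a = (rₚ + rₐ)/2 = 2.08595e+08 m, ε = −GM/(2a) = −5.675e+20/(2 · 2.08595e+08) J/kg ≈ -1.36e+12 J/kg
(c) Conservation of angular momentum (rₚvₚ = rₐvₐ) gives vₚ/vₐ = rₐ/rₚ = 3.636e+08/5.359e+07 ≈ 6.785
(d) With a = (rₚ + rₐ)/2 = 2.08595e+08 m, T = 2π √(a³/GM) = 2π √((2.08595e+08)³/5.675e+20) s ≈ 794.6 s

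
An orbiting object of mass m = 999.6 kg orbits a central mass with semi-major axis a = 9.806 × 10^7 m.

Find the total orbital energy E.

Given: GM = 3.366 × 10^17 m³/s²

E = −GMm / (2a).
E = −3.366e+17 · 999.6 / (2 · 9.806e+07) J ≈ -1.716e+12 J = -1.716 TJ.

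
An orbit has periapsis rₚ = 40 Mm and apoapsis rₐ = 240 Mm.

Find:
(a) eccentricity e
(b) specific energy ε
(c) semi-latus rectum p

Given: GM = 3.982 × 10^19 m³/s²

Convert to SI: rₚ = 40 Mm = 4e+07 m; rₐ = 240 Mm = 2.4e+08 m.
(a) e = (rₐ − rₚ)/(rₐ + rₚ) = (2.4e+08 − 4e+07)/(2.4e+08 + 4e+07) ≈ 0.7143
(b) With a = (rₚ + rₐ)/2 = 1.4e+08 m, ε = −GM/(2a) = −3.982e+19/(2 · 1.4e+08) J/kg ≈ -1.422e+11 J/kg
(c) From a = (rₚ + rₐ)/2 = 1.4e+08 m and e = (rₐ − rₚ)/(rₐ + rₚ) = 0.714286, p = a(1 − e²) = 1.4e+08 · (1 − (0.714286)²) ≈ 6.857e+07 m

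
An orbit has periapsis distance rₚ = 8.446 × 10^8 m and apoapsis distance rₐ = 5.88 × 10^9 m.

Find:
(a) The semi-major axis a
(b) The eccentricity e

(a) a = (rₚ + rₐ) / 2 = (8.446e+08 + 5.88e+09) / 2 ≈ 3.362e+09 m = 3.362 × 10^9 m.
(b) e = (rₐ − rₚ) / (rₐ + rₚ) = (5.88e+09 − 8.446e+08) / (5.88e+09 + 8.446e+08) ≈ 0.7488.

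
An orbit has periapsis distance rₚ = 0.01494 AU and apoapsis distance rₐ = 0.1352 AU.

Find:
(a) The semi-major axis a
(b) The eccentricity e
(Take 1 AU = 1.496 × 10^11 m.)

Convert to SI: rₚ = 0.01494 AU = 2.23502e+09 m; rₐ = 0.1352 AU = 2.02259e+10 m.
(a) a = (rₚ + rₐ) / 2 = (2.23502e+09 + 2.02259e+10) / 2 ≈ 1.123e+10 m = 0.07507 AU.
(b) e = (rₐ − rₚ) / (rₐ + rₚ) = (2.02259e+10 − 2.23502e+09) / (2.02259e+10 + 2.23502e+09) ≈ 0.801.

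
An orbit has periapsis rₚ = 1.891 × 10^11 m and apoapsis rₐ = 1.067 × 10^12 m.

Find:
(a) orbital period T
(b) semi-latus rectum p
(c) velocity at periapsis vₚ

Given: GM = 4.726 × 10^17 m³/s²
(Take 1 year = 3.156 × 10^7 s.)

(a) With a = (rₚ + rₐ)/2 = 6.2805e+11 m, T = 2π √(a³/GM) = 2π √((6.2805e+11)³/4.726e+17) s ≈ 4.549e+09 s
(b) From a = (rₚ + rₐ)/2 = 6.2805e+11 m and e = (rₐ − rₚ)/(rₐ + rₚ) = 0.698909, p = a(1 − e²) = 6.2805e+11 · (1 − (0.698909)²) ≈ 3.213e+11 m
(c) With a = (rₚ + rₐ)/2 = 6.2805e+11 m, vₚ = √(GM (2/rₚ − 1/a)) = √(4.726e+17 · (2/1.891e+11 − 1/6.2805e+11)) m/s ≈ 2061 m/s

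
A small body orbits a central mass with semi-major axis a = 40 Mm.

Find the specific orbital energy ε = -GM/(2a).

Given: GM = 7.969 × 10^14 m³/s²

Convert to SI: a = 40 Mm = 4e+07 m.
ε = −GM / (2a).
ε = −7.969e+14 / (2 · 4e+07) J/kg ≈ -9.961e+06 J/kg = -9.961 MJ/kg.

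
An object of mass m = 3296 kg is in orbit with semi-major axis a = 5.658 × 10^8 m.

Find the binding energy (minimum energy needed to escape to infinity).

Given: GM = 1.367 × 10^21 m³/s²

Total orbital energy is E = −GMm/(2a); binding energy is E_bind = −E = GMm/(2a).
E_bind = 1.367e+21 · 3296 / (2 · 5.658e+08) J ≈ 3.982e+15 J = 3.982 PJ.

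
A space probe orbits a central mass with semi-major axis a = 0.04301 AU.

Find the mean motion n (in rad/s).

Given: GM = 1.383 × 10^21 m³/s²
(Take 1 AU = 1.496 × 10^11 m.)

Convert to SI: a = 0.04301 AU = 6.4343e+09 m.
n = √(GM / a³).
n = √(1.383e+21 / (6.4343e+09)³) rad/s ≈ 7.205e-05 rad/s.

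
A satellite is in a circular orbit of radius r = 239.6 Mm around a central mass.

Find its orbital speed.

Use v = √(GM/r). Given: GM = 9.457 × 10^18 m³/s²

Convert to SI: r = 239.6 Mm = 2.396e+08 m.
For a circular orbit, gravity supplies the centripetal force, so v = √(GM / r).
v = √(9.457e+18 / 2.396e+08) m/s ≈ 1.987e+05 m/s = 198.7 km/s.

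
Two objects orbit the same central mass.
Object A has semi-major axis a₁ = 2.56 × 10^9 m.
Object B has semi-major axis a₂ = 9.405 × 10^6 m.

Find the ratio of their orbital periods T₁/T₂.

From Kepler's third law, (T₁/T₂)² = (a₁/a₂)³, so T₁/T₂ = (a₁/a₂)^(3/2).
a₁/a₂ = 2.56e+09 / 9.405e+06 = 272.196.
T₁/T₂ = (272.196)^(3/2) ≈ 4491.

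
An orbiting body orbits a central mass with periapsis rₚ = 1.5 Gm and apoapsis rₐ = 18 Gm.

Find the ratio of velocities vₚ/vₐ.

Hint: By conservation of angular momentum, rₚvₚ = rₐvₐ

Convert to SI: rₚ = 1.5 Gm = 1.5e+09 m; rₐ = 18 Gm = 1.8e+10 m.
Conservation of angular momentum gives rₚvₚ = rₐvₐ, so vₚ/vₐ = rₐ/rₚ.
vₚ/vₐ = 1.8e+10 / 1.5e+09 ≈ 12.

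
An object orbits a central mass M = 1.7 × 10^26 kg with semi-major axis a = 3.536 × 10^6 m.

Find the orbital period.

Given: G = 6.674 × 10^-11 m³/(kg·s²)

GM = G · M = 6.674e-11 · 1.7e+26 = 1.13458e+16 m³/s².
Kepler's third law: T = 2π √(a³ / GM).
Substituting a = 3.536e+06 m and GM = 1.13458e+16 m³/s²:
T = 2π √((3.536e+06)³ / 1.13458e+16) s
T ≈ 392.2 s = 6.537 minutes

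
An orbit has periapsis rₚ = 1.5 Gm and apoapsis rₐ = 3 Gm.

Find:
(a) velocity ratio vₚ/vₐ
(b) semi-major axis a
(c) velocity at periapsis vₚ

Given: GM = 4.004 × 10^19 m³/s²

Convert to SI: rₚ = 1.5 Gm = 1.5e+09 m; rₐ = 3 Gm = 3e+09 m.
(a) Conservation of angular momentum (rₚvₚ = rₐvₐ) gives vₚ/vₐ = rₐ/rₚ = 3e+09/1.5e+09 ≈ 2
(b) a = (rₚ + rₐ)/2 = (1.5e+09 + 3e+09)/2 ≈ 2.25e+09 m
(c) With a = (rₚ + rₐ)/2 = 2.25e+09 m, vₚ = √(GM (2/rₚ − 1/a)) = √(4.004e+19 · (2/1.5e+09 − 1/2.25e+09)) m/s ≈ 1.887e+05 m/s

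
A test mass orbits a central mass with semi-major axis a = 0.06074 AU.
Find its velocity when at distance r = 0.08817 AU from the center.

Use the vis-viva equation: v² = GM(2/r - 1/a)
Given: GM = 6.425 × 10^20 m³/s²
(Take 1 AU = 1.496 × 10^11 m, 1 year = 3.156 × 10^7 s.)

Convert to SI: a = 0.06074 AU = 9.0867e+09 m; r = 0.08817 AU = 1.31902e+10 m.
Vis-viva: v = √(GM · (2/r − 1/a)).
2/r − 1/a = 2/1.31902e+10 − 1/9.0867e+09 = 4.15765e-11 m⁻¹.
v = √(6.425e+20 · 4.15765e-11) m/s ≈ 1.634e+05 m/s = 34.48 AU/year.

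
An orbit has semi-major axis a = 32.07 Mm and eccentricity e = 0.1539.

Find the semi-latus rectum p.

Convert to SI: a = 32.07 Mm = 3.207e+07 m.
p = a (1 − e²).
p = 3.207e+07 · (1 − (0.1539)²) = 3.207e+07 · 0.976315 ≈ 3.131e+07 m = 31.31 Mm.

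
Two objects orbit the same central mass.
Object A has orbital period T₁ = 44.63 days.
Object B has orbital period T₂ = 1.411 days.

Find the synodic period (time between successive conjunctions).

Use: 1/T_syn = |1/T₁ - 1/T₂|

Convert to SI: T₁ = 44.63 days = 3.85603e+06 s; T₂ = 1.411 days = 121910 s.
T_syn = |T₁ · T₂ / (T₁ − T₂)|.
T_syn = |3.85603e+06 · 121910 / (3.85603e+06 − 121910)| s ≈ 1.259e+05 s = 1.457 days.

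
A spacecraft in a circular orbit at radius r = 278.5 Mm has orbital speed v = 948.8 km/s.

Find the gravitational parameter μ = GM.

Convert to SI: r = 278.5 Mm = 2.785e+08 m; v = 948.8 km/s = 948800 m/s.
For a circular orbit v² = GM/r, so GM = v² · r.
GM = (948800)² · 2.785e+08 m³/s² ≈ 2.507e+20 m³/s² = 2.507 × 10^20 m³/s².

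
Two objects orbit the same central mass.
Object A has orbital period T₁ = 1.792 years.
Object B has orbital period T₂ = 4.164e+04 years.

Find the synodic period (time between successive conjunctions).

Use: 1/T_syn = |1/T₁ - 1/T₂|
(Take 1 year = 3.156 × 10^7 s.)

Convert to SI: T₁ = 1.792 years = 5.65555e+07 s; T₂ = 4.164e+04 years = 1.31416e+12 s.
T_syn = |T₁ · T₂ / (T₁ − T₂)|.
T_syn = |5.65555e+07 · 1.31416e+12 / (5.65555e+07 − 1.31416e+12)| s ≈ 5.656e+07 s = 1.792 years.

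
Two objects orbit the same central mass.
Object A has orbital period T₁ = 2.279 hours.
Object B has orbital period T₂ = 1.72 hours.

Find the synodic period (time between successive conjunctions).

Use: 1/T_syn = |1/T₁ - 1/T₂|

Convert to SI: T₁ = 2.279 hours = 8204.4 s; T₂ = 1.72 hours = 6192 s.
T_syn = |T₁ · T₂ / (T₁ − T₂)|.
T_syn = |8204.4 · 6192 / (8204.4 − 6192)| s ≈ 2.524e+04 s = 7.012 hours.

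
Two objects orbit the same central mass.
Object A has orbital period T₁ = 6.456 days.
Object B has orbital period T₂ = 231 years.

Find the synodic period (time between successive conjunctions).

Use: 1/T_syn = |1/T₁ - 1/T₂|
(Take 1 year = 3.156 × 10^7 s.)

Convert to SI: T₁ = 6.456 days = 557798 s; T₂ = 231 years = 7.29036e+09 s.
T_syn = |T₁ · T₂ / (T₁ − T₂)|.
T_syn = |557798 · 7.29036e+09 / (557798 − 7.29036e+09)| s ≈ 5.578e+05 s = 6.456 days.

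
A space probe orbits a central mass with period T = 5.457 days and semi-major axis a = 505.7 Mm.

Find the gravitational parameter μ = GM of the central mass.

Convert to SI: T = 5.457 days = 471485 s; a = 505.7 Mm = 5.057e+08 m.
GM = 4π² · a³ / T².
GM = 4π² · (5.057e+08)³ / (471485)² m³/s² ≈ 2.297e+16 m³/s² = 2.297 × 10^16 m³/s².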